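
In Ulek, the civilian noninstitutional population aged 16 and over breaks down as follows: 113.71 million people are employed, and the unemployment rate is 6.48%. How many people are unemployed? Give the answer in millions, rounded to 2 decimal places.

About 7.88 million are unemployed.

Let U be the number unemployed. The labor force is E + U, and U/(E+U) = 0.0648.
So U = 0.0648 × 113.71 / (1 − 0.0648) = 7.3684 / 0.9352 ≈ 7.88 million.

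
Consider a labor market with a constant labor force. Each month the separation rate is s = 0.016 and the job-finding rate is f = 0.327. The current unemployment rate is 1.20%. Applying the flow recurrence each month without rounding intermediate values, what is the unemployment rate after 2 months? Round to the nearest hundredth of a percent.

With a fixed labor force, u_{t+1} = u_t + s·(1−u_t) − f·u_t = u_t·(1−s−f) + s.
Here 1−s−f = 0.657 and s = 0.016.
u_1 = 0.012000 × 0.657 + 0.016 = 0.023884.
u_2 = 0.023884 × 0.657 + 0.016 = 0.031692.

Unemployment rate after two months ≈ 3.17%.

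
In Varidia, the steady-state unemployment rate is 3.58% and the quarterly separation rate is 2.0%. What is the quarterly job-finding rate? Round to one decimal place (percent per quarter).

From u* = s/(s+f): f = s·(1−u)/u.
f = 2.0 × (1 − 0.0358) / 0.0358 = 1.9284 / 0.0358 ≈ 53.9% per quarter.

Job-finding rate ≈ 53.9% per quarter.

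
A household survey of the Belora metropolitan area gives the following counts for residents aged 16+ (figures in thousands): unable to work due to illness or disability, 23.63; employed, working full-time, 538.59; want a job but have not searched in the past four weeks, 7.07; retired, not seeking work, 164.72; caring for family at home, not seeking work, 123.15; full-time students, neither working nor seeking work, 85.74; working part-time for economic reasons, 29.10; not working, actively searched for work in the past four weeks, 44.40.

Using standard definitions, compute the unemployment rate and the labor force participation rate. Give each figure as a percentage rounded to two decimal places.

Employed = 538.59 + 29.10 = 567.69 thousand (anyone who worked, including part-time for economic reasons, counts as employed).
Unemployed = 44.40 thousand.
Labor force = 567.69 + 44.40 = 612.09 thousand.
Not in labor force = 23.63 + 7.07 + 164.72 + 123.15 + 85.74 = 404.31 thousand (those not working and not actively searching are outside the labor force — including those who want a job but have given up searching).
Civilian working-age population = 612.09 + 404.31 = 1,016.40 thousand.
Unemployment rate = 44.40 / 612.09 = 7.25%.
Labor force participation rate = 612.09 / 1,016.40 = 60.22%.

Unemployment rate ≈ 7.25%; labor force participation rate ≈ 60.22%.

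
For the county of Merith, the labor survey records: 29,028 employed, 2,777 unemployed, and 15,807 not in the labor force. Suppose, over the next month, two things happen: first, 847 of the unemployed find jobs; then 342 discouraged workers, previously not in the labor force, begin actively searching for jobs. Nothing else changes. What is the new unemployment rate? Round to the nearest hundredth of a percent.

Initially, labor force = 29,028 + 2,777 = 31,805, so u = 2,777/31,805 = 8.73%.
After the first change, unemployed falls and employed rises by 847; labor force unchanged → E = 29,875, U = 1,930, labor force = 31,805.
After the second change, unemployed and labor force both rise by 342 → E = 29,875, U = 2,272, labor force = 32,147.
New unemployment rate = 2,272 / 32,147 = 7.07%.

New unemployment rate ≈ 7.07%.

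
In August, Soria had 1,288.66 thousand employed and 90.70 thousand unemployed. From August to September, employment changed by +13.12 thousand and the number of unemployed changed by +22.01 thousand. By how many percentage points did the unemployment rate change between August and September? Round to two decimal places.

August: labor force = 1,288.66 + 90.70 = 1,379.36; u = 90.70/1,379.36 = 6.58%.
September: labor force = 1,301.78 + 112.71 = 1,414.49; u = 112.71/1,414.49 = 7.97%.
Change = 7.97% − 6.58% = +1.39 pp.

The unemployment rate changed by +1.39 percentage points.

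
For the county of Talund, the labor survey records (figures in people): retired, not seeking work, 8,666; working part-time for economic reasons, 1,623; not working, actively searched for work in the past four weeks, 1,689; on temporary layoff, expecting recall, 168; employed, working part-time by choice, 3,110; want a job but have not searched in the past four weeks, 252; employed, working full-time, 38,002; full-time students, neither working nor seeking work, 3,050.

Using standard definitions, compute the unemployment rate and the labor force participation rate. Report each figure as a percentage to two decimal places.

Unemployment rate ≈ 4.16%; labor force participation rate ≈ 78.84%.

Employed = 1,623 + 3,110 + 38,002 = 42,735 (anyone who worked, including part-time for economic reasons, counts as employed).
Unemployed = 1,689 + 168 = 1,857 (jobless and actively searching, or on temporary layoff).
Labor force = 42,735 + 1,857 = 44,592.
Not in labor force = 8,666 + 252 + 3,050 = 11,968 (those not working and not actively searching are outside the labor force — including those who want a job but have given up searching).
Civilian working-age population = 44,592 + 11,968 = 56,560.
Unemployment rate = 1,857 / 44,592 = 4.16%.
Labor force participation rate = 44,592 / 56,560 = 78.84%.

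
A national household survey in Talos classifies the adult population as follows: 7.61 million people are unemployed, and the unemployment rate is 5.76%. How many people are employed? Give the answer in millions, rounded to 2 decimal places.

About 124.51 million are employed.

Labor force = U / u = 7.61 / 0.0576 ≈ 132.12 million.
Employed = labor force − unemployed = 132.12 − 7.61 = 124.51 million.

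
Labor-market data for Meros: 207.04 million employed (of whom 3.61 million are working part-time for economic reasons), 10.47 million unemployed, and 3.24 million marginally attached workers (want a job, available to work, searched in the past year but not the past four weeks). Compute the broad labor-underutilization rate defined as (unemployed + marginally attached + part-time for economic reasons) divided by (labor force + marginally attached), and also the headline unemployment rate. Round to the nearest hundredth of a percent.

Labor force = 207.04 + 10.47 = 217.51 million.
Numerator = 10.47 + 3.24 + 3.61 = 17.32 million.
Denominator = 217.51 + 3.24 = 220.75 million.
Broad rate = 17.32 / 220.75 = 7.85%.
Headline unemployment rate = 10.47 / 217.51 = 4.81%.

Broad underutilization rate ≈ 7.85%; headline unemployment rate ≈ 4.81%.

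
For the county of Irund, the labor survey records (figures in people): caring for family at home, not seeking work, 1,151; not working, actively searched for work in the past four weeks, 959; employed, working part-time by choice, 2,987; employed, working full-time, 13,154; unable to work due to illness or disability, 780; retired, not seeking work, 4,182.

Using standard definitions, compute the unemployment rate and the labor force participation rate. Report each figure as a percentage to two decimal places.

Unemployment rate ≈ 5.61%; labor force participation rate ≈ 73.67%.

Employed = 2,987 + 13,154 = 16,141.
Unemployed = 959.
Labor force = 16,141 + 959 = 17,100.
Not in labor force = 1,151 + 780 + 4,182 = 6,113 (those not working and not actively searching are outside the labor force).
Civilian working-age population = 17,100 + 6,113 = 23,213.
Unemployment rate = 959 / 17,100 = 5.61%.
Labor force participation rate = 17,100 / 23,213 = 73.67%.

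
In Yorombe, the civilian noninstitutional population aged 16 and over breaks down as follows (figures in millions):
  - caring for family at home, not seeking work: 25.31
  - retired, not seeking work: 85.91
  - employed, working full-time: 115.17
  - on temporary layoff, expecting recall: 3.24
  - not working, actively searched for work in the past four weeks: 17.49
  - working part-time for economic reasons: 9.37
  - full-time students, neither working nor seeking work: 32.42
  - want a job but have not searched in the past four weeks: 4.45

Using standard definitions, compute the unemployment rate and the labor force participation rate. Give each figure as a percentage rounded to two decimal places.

Employed = 115.17 + 9.37 = 124.54 million (anyone who worked, including part-time for economic reasons, counts as employed).
Unemployed = 3.24 + 17.49 = 20.73 million (jobless and actively searching, or on temporary layoff).
Labor force = 124.54 + 20.73 = 145.27 million.
Not in labor force = 25.31 + 85.91 + 32.42 + 4.45 = 148.09 million (those not working and not actively searching are outside the labor force — including those who want a job but have given up searching).
Civilian working-age population = 145.27 + 148.09 = 293.36 million.
Unemployment rate = 20.73 / 145.27 = 14.27%.
Labor force participation rate = 145.27 / 293.36 = 49.52%.

Unemployment rate ≈ 14.27%; labor force participation rate ≈ 49.52%.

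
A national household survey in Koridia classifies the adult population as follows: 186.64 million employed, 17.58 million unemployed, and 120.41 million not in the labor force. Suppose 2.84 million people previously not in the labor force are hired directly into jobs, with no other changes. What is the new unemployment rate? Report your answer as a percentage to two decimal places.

New unemployment rate ≈ 8.49%.

Initially, labor force = 186.64 + 17.58 = 204.22 million, so u = 17.58/204.22 = 8.61%.
After the change, employed and labor force both rise by 2.84; unemployed unchanged → E = 189.48, U = 17.58, labor force = 207.06 million.
New unemployment rate = 17.58 / 207.06 = 8.49%.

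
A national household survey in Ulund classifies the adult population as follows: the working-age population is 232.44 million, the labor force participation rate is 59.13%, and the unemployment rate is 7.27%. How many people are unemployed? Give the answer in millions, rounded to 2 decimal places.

About 9.99 million are unemployed.

Labor force = 0.5913 × 232.44 = 137.44 million.
Unemployed = 0.0727 × 137.44 ≈ 9.99 million.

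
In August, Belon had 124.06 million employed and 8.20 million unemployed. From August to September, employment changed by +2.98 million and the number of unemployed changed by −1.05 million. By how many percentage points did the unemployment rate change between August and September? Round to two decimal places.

August: labor force = 124.06 + 8.20 = 132.26; u = 8.20/132.26 = 6.20%.
September: labor force = 127.04 + 7.15 = 134.19; u = 7.15/134.19 = 5.33%.
Change = 5.33% − 6.20% = −0.87 pp.

The unemployment rate changed by −0.87 percentage points.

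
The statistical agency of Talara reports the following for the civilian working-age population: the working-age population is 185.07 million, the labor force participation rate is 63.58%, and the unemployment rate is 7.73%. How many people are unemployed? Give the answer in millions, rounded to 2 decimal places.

Labor force = 0.6358 × 185.07 = 117.67 million.
Unemployed = 0.0773 × 117.67 ≈ 9.10 million.

About 9.10 million are unemployed.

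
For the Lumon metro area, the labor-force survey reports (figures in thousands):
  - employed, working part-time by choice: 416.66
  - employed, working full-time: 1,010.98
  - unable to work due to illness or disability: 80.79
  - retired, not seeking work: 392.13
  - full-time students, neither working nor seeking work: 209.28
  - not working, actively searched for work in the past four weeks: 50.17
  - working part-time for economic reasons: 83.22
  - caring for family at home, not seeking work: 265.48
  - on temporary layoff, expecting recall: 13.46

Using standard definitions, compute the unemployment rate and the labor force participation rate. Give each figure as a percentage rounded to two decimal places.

Employed = 416.66 + 1,010.98 + 83.22 = 1,510.86 thousand (anyone who worked, including part-time for economic reasons, counts as employed).
Unemployed = 50.17 + 13.46 = 63.63 thousand (jobless and actively searching, or on temporary layoff).
Labor force = 1,510.86 + 63.63 = 1,574.49 thousand.
Not in labor force = 80.79 + 392.13 + 209.28 + 265.48 = 947.68 thousand (those not working and not actively searching are outside the labor force).
Civilian working-age population = 1,574.49 + 947.68 = 2,522.17 thousand.
Unemployment rate = 63.63 / 1,574.49 = 4.04%.
Labor force participation rate = 1,574.49 / 2,522.17 = 62.43%.

Unemployment rate ≈ 4.04%; labor force participation rate ≈ 62.43%.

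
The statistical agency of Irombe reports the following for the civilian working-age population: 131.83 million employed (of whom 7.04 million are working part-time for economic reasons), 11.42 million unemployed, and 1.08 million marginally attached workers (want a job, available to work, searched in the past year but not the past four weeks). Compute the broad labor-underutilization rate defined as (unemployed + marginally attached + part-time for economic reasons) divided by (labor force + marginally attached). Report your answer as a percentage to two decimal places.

Labor force = 131.83 + 11.42 = 143.25 million.
Numerator = 11.42 + 1.08 + 7.04 = 19.54 million.
Denominator = 143.25 + 1.08 = 144.33 million.
Broad rate = 19.54 / 144.33 = 13.54%.

Broad underutilization rate ≈ 13.54%.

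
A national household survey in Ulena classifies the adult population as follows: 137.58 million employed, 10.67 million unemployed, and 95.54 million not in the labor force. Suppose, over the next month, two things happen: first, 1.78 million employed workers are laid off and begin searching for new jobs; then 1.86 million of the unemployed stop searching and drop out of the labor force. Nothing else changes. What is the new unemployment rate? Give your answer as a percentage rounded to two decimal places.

New unemployment rate ≈ 7.23%.

Initially, labor force = 137.58 + 10.67 = 148.25 million, so u = 10.67/148.25 = 7.20%.
After the first change, employed falls and unemployed rises by 1.78; labor force unchanged → E = 135.80, U = 12.45, labor force = 148.25 million.
After the second change, unemployed and labor force both fall by 1.86 → E = 135.80, U = 10.59, labor force = 146.39 million.
New unemployment rate = 10.59 / 146.39 = 7.23%.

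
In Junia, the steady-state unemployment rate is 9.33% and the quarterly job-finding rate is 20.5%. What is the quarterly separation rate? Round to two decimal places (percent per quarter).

Separation rate ≈ 2.11% per quarter.

From u* = s/(s+f): s = u·f/(1−u).
s = 0.0933 × 20.5 / (1 − 0.0933) = 1.9126 / 0.9067 ≈ 2.11% per quarter.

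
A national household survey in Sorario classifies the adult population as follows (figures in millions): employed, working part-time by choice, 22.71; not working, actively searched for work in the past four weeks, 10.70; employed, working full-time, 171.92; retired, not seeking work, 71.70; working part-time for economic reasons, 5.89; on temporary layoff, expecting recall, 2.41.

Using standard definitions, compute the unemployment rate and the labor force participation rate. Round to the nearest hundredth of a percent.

Employed = 22.71 + 171.92 + 5.89 = 200.52 million (anyone who worked, including part-time for economic reasons, counts as employed).
Unemployed = 10.70 + 2.41 = 13.11 million (jobless and actively searching, or on temporary layoff).
Labor force = 200.52 + 13.11 = 213.63 million.
Not in labor force = 71.70 million (those not working and not actively searching are outside the labor force).
Civilian working-age population = 213.63 + 71.70 = 285.33 million.
Unemployment rate = 13.11 / 213.63 = 6.14%.
Labor force participation rate = 213.63 / 285.33 = 74.87%.

Unemployment rate ≈ 6.14%; labor force participation rate ≈ 74.87%.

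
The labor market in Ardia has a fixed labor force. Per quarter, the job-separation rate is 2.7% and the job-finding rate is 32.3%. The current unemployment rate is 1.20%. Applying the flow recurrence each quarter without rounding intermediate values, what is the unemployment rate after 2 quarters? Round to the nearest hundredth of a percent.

Unemployment rate after two quarters ≈ 4.96%.

With a fixed labor force, u_{t+1} = u_t + s·(1−u_t) − f·u_t = u_t·(1−s−f) + s.
Here 1−s−f = 0.650 and s = 0.027.
u_1 = 0.012000 × 0.650 + 0.027 = 0.034800.
u_2 = 0.034800 × 0.650 + 0.027 = 0.049620.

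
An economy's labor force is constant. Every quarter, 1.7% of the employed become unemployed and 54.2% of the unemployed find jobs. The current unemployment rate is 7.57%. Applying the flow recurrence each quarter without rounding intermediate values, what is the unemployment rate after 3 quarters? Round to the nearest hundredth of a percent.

With a fixed labor force, u_{t+1} = u_t + s·(1−u_t) − f·u_t = u_t·(1−s−f) + s.
Here 1−s−f = 0.441 and s = 0.017.
u_1 = 0.075700 × 0.441 + 0.017 = 0.050384.
u_2 = 0.050384 × 0.441 + 0.017 = 0.039219.
u_3 = 0.039219 × 0.441 + 0.017 = 0.034296.

Unemployment rate after three quarters ≈ 3.43%.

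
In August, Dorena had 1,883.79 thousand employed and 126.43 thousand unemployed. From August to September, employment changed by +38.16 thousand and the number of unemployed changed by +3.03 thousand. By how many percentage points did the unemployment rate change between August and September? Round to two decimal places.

August: labor force = 1,883.79 + 126.43 = 2,010.22; u = 126.43/2,010.22 = 6.29%.
September: labor force = 1,921.95 + 129.46 = 2,051.41; u = 129.46/2,051.41 = 6.31%.
Change = 6.31% − 6.29% = +0.02 pp.

The unemployment rate changed by +0.02 percentage points.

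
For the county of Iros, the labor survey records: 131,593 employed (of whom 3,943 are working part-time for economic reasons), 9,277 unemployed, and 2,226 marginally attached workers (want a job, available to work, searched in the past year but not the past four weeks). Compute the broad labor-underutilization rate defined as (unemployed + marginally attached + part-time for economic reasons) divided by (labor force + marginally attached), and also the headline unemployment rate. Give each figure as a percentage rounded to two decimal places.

Broad underutilization rate ≈ 10.79%; headline unemployment rate ≈ 6.59%.

Labor force = 131,593 + 9,277 = 140,870.
Numerator = 9,277 + 2,226 + 3,943 = 15,446.
Denominator = 140,870 + 2,226 = 143,096.
Broad rate = 15,446 / 143,096 = 10.79%.
Headline unemployment rate = 9,277 / 140,870 = 6.59%.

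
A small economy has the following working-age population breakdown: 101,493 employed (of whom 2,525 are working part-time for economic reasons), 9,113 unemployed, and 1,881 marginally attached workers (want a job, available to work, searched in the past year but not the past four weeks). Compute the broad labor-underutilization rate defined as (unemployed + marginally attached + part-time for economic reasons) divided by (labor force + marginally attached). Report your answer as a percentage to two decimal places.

Labor force = 101,493 + 9,113 = 110,606.
Numerator = 9,113 + 1,881 + 2,525 = 13,519.
Denominator = 110,606 + 1,881 = 112,487.
Broad rate = 13,519 / 112,487 = 12.02%.

Broad underutilization rate ≈ 12.02%.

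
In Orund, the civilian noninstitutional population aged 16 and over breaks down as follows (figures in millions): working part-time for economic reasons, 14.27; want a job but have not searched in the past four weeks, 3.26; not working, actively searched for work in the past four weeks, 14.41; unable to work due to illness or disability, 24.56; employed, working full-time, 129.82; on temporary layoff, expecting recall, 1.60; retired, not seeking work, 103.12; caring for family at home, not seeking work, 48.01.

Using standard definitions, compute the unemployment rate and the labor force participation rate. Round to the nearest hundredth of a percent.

Employed = 14.27 + 129.82 = 144.09 million (anyone who worked, including part-time for economic reasons, counts as employed).
Unemployed = 14.41 + 1.60 = 16.01 million (jobless and actively searching, or on temporary layoff).
Labor force = 144.09 + 16.01 = 160.10 million.
Not in labor force = 3.26 + 24.56 + 103.12 + 48.01 = 178.95 million (those not working and not actively searching are outside the labor force — including those who want a job but have given up searching).
Civilian working-age population = 160.10 + 178.95 = 339.05 million.
Unemployment rate = 16.01 / 160.10 = 10.00%.
Labor force participation rate = 160.10 / 339.05 = 47.22%.

Unemployment rate ≈ 10.00%; labor force participation rate ≈ 47.22%.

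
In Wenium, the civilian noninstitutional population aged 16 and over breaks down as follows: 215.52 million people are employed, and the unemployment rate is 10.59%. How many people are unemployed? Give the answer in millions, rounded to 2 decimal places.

Let U be the number unemployed. The labor force is E + U, and U/(E+U) = 0.1059.
So U = 0.1059 × 215.52 / (1 − 0.1059) = 22.8236 / 0.8941 ≈ 25.53 million.

About 25.53 million are unemployed.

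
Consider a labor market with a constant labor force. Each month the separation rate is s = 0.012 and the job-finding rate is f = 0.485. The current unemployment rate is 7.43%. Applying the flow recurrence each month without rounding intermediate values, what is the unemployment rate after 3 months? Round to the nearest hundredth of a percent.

With a fixed labor force, u_{t+1} = u_t + s·(1−u_t) − f·u_t = u_t·(1−s−f) + s.
Here 1−s−f = 0.503 and s = 0.012.
u_1 = 0.074300 × 0.503 + 0.012 = 0.049373.
u_2 = 0.049373 × 0.503 + 0.012 = 0.036835.
u_3 = 0.036835 × 0.503 + 0.012 = 0.030528.

Unemployment rate after three months ≈ 3.05%.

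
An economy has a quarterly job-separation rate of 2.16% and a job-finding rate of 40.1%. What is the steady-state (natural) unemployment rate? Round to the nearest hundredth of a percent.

At steady state the flows balance: s·E = f·U, so U/(E+U) = s/(s+f).
u* = 2.16 / (2.16 + 40.1) = 2.16 / 42.26 = 5.11%.

Steady-state unemployment rate ≈ 5.11%.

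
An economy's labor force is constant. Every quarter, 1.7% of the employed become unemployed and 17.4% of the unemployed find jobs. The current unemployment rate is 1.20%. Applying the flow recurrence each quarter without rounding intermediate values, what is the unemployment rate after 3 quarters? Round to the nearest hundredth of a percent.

With a fixed labor force, u_{t+1} = u_t + s·(1−u_t) − f·u_t = u_t·(1−s−f) + s.
Here 1−s−f = 0.809 and s = 0.017.
u_1 = 0.012000 × 0.809 + 0.017 = 0.026708.
u_2 = 0.026708 × 0.809 + 0.017 = 0.038607.
u_3 = 0.038607 × 0.809 + 0.017 = 0.048233.

Unemployment rate after three quarters ≈ 4.82%.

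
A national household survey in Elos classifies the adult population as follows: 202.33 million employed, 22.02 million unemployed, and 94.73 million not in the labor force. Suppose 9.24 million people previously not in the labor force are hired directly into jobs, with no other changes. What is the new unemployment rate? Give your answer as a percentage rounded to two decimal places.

New unemployment rate ≈ 9.43%.

Initially, labor force = 202.33 + 22.02 = 224.35 million, so u = 22.02/224.35 = 9.82%.
After the change, employed and labor force both rise by 9.24; unemployed unchanged → E = 211.57, U = 22.02, labor force = 233.59 million.
New unemployment rate = 22.02 / 233.59 = 9.43%.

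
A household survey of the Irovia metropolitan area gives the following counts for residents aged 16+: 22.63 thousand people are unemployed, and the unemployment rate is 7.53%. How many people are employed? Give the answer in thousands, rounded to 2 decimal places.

About 277.90 thousand are employed.

Labor force = U / u = 22.63 / 0.0753 ≈ 300.53 thousand.
Employed = labor force − unemployed = 300.53 − 22.63 = 277.90 thousand.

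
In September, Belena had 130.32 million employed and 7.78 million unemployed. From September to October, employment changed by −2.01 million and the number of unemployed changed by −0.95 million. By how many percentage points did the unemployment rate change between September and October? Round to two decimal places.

September: labor force = 130.32 + 7.78 = 138.10; u = 7.78/138.10 = 5.63%.
October: labor force = 128.31 + 6.83 = 135.14; u = 6.83/135.14 = 5.05%.
Change = 5.05% − 5.63% = −0.58 pp.

The unemployment rate changed by −0.58 percentage points.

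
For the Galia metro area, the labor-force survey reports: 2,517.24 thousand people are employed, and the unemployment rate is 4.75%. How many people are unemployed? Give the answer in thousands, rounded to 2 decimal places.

About 125.53 thousand are unemployed.

Let U be the number unemployed. The labor force is E + U, and U/(E+U) = 0.0475.
So U = 0.0475 × 2,517.24 / (1 − 0.0475) = 119.5689 / 0.9525 ≈ 125.53 thousand.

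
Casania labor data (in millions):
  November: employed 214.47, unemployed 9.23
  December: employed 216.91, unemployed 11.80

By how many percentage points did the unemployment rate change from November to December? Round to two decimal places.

The unemployment rate changed by +1.03 percentage points.

November: labor force = 214.47 + 9.23 = 223.70; u = 9.23/223.70 = 4.13%.
December: labor force = 216.91 + 11.80 = 228.71; u = 11.80/228.71 = 5.16%.
Change = 5.16% − 4.13% = +1.03 pp.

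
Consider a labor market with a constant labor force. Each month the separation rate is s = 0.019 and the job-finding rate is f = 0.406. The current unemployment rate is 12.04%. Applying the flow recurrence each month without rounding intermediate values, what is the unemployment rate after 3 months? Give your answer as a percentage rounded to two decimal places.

With a fixed labor force, u_{t+1} = u_t + s·(1−u_t) − f·u_t = u_t·(1−s−f) + s.
Here 1−s−f = 0.575 and s = 0.019.
u_1 = 0.120400 × 0.575 + 0.019 = 0.088230.
u_2 = 0.088230 × 0.575 + 0.019 = 0.069732.
u_3 = 0.069732 × 0.575 + 0.019 = 0.059096.

Unemployment rate after three months ≈ 5.91%.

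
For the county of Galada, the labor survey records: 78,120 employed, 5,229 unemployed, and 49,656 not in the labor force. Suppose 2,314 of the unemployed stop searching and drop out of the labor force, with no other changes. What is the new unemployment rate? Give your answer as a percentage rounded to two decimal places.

New unemployment rate ≈ 3.60%.

Initially, labor force = 78,120 + 5,229 = 83,349, so u = 5,229/83,349 = 6.27%.
After the change, unemployed and labor force both fall by 2,314 → E = 78,120, U = 2,915, labor force = 81,035.
New unemployment rate = 2,915 / 81,035 = 3.60%.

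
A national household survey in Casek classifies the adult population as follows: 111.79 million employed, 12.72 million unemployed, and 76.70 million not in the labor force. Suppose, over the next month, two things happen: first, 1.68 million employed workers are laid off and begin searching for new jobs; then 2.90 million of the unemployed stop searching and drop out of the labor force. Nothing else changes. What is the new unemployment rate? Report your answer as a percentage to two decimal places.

New unemployment rate ≈ 9.46%.

Initially, labor force = 111.79 + 12.72 = 124.51 million, so u = 12.72/124.51 = 10.22%.
After the first change, employed falls and unemployed rises by 1.68; labor force unchanged → E = 110.11, U = 14.40, labor force = 124.51 million.
After the second change, unemployed and labor force both fall by 2.90 → E = 110.11, U = 11.50, labor force = 121.61 million.
New unemployment rate = 11.50 / 121.61 = 9.46%.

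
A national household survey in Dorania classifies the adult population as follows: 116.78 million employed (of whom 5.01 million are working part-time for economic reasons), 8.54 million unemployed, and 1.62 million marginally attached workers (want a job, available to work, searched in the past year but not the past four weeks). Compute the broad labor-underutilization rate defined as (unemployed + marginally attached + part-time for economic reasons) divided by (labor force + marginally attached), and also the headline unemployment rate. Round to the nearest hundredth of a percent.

Broad underutilization rate ≈ 11.95%; headline unemployment rate ≈ 6.81%.

Labor force = 116.78 + 8.54 = 125.32 million.
Numerator = 8.54 + 1.62 + 5.01 = 15.17 million.
Denominator = 125.32 + 1.62 = 126.94 million.
Broad rate = 15.17 / 126.94 = 11.95%.
Headline unemployment rate = 8.54 / 125.32 = 6.81%.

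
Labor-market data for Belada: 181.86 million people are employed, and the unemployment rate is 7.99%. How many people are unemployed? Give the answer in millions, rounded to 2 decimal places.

Let U be the number unemployed. The labor force is E + U, and U/(E+U) = 0.0799.
So U = 0.0799 × 181.86 / (1 − 0.0799) = 14.5306 / 0.9201 ≈ 15.79 million.

About 15.79 million are unemployed.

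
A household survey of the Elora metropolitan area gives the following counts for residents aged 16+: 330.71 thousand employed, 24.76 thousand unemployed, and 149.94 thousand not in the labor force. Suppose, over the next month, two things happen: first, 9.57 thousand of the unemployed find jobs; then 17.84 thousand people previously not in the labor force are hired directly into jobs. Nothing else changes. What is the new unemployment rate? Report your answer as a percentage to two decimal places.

Initially, labor force = 330.71 + 24.76 = 355.47 thousand, so u = 24.76/355.47 = 6.97%.
After the first change, unemployed falls and employed rises by 9.57; labor force unchanged → E = 340.28, U = 15.19, labor force = 355.47 thousand.
After the second change, employed and labor force both rise by 17.84; unemployed unchanged → E = 358.12, U = 15.19, labor force = 373.31 thousand.
New unemployment rate = 15.19 / 373.31 = 4.07%.

New unemployment rate ≈ 4.07%.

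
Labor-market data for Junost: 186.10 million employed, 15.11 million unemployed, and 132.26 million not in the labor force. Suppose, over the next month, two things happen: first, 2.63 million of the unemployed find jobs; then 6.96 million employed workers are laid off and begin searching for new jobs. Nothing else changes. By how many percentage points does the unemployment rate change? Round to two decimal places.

Initially, labor force = 186.10 + 15.11 = 201.21 million, so u = 15.11/201.21 = 7.51%.
After the first change, unemployed falls and employed rises by 2.63; labor force unchanged → E = 188.73, U = 12.48, labor force = 201.21 million.
After the second change, employed falls and unemployed rises by 6.96; labor force unchanged → E = 181.77, U = 19.44, labor force = 201.21 million.
New unemployment rate = 19.44 / 201.21 = 9.66%.
Change = 9.66% − 7.51% = +2.15 percentage points.

The unemployment rate changes by +2.15 percentage points.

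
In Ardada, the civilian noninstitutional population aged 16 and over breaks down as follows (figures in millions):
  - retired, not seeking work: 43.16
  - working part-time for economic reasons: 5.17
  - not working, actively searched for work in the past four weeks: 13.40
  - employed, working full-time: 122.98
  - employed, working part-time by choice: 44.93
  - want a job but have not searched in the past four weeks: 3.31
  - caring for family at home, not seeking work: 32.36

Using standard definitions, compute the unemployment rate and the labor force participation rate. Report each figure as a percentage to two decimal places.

Employed = 5.17 + 122.98 + 44.93 = 173.08 million (anyone who worked, including part-time for economic reasons, counts as employed).
Unemployed = 13.40 million.
Labor force = 173.08 + 13.40 = 186.48 million.
Not in labor force = 43.16 + 3.31 + 32.36 = 78.83 million (those not working and not actively searching are outside the labor force — including those who want a job but have given up searching).
Civilian working-age population = 186.48 + 78.83 = 265.31 million.
Unemployment rate = 13.40 / 186.48 = 7.19%.
Labor force participation rate = 186.48 / 265.31 = 70.29%.

Unemployment rate ≈ 7.19%; labor force participation rate ≈ 70.29%.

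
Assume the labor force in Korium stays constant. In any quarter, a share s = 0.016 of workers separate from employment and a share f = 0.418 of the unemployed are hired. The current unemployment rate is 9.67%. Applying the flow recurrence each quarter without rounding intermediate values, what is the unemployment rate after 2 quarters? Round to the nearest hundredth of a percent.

Unemployment rate after two quarters ≈ 5.60%.

With a fixed labor force, u_{t+1} = u_t + s·(1−u_t) − f·u_t = u_t·(1−s−f) + s.
Here 1−s−f = 0.566 and s = 0.016.
u_1 = 0.096700 × 0.566 + 0.016 = 0.070732.
u_2 = 0.070732 × 0.566 + 0.016 = 0.056034.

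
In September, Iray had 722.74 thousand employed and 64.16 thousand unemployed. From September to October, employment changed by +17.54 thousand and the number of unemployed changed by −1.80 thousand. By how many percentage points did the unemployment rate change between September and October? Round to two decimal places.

The unemployment rate changed by −0.38 percentage points.

September: labor force = 722.74 + 64.16 = 786.90; u = 64.16/786.90 = 8.15%.
October: labor force = 740.28 + 62.36 = 802.64; u = 62.36/802.64 = 7.77%.
Change = 7.77% − 8.15% = −0.38 pp.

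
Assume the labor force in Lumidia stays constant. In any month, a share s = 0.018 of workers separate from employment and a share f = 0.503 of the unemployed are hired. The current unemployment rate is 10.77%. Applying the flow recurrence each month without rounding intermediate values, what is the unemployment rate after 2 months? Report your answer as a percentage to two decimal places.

Unemployment rate after two months ≈ 5.13%.

With a fixed labor force, u_{t+1} = u_t + s·(1−u_t) − f·u_t = u_t·(1−s−f) + s.
Here 1−s−f = 0.479 and s = 0.018.
u_1 = 0.107700 × 0.479 + 0.018 = 0.069588.
u_2 = 0.069588 × 0.479 + 0.018 = 0.051333.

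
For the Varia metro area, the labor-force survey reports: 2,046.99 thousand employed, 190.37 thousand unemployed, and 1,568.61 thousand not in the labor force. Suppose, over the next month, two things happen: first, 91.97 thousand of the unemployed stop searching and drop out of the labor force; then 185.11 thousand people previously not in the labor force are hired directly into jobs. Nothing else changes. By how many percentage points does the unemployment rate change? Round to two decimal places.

Initially, labor force = 2,046.99 + 190.37 = 2,237.36 thousand, so u = 190.37/2,237.36 = 8.51%.
After the first change, unemployed and labor force both fall by 91.97 → E = 2,046.99, U = 98.40, labor force = 2,145.39 thousand.
After the second change, employed and labor force both rise by 185.11; unemployed unchanged → E = 2,232.10, U = 98.40, labor force = 2,330.50 thousand.
New unemployment rate = 98.40 / 2,330.50 = 4.22%.
Change = 4.22% − 8.51% = −4.29 percentage points.

The unemployment rate changes by −4.29 percentage points.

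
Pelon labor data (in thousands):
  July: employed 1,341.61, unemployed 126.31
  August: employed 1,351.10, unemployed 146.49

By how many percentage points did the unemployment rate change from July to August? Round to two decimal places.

July: labor force = 1,341.61 + 126.31 = 1,467.92; u = 126.31/1,467.92 = 8.60%.
August: labor force = 1,351.10 + 146.49 = 1,497.59; u = 146.49/1,497.59 = 9.78%.
Change = 9.78% − 8.60% = +1.18 pp.

The unemployment rate changed by +1.18 percentage points.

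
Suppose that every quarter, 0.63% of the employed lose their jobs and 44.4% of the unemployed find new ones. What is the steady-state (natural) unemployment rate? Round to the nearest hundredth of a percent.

Steady-state unemployment rate ≈ 1.40%.

At steady state the flows balance: s·E = f·U, so U/(E+U) = s/(s+f).
u* = 0.63 / (0.63 + 44.4) = 0.63 / 45.03 = 1.40%.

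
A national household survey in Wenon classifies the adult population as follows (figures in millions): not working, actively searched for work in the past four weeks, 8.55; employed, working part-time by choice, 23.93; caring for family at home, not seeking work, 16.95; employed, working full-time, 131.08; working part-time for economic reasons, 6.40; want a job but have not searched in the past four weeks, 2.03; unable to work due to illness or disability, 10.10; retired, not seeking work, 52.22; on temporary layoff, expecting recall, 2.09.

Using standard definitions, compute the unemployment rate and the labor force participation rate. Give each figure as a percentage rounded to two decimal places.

Unemployment rate ≈ 6.18%; labor force participation rate ≈ 67.91%.

Employed = 23.93 + 131.08 + 6.40 = 161.41 million (anyone who worked, including part-time for economic reasons, counts as employed).
Unemployed = 8.55 + 2.09 = 10.64 million (jobless and actively searching, or on temporary layoff).
Labor force = 161.41 + 10.64 = 172.05 million.
Not in labor force = 16.95 + 2.03 + 10.10 + 52.22 = 81.30 million (those not working and not actively searching are outside the labor force — including those who want a job but have given up searching).
Civilian working-age population = 172.05 + 81.30 = 253.35 million.
Unemployment rate = 10.64 / 172.05 = 6.18%.
Labor force participation rate = 172.05 / 253.35 = 67.91%.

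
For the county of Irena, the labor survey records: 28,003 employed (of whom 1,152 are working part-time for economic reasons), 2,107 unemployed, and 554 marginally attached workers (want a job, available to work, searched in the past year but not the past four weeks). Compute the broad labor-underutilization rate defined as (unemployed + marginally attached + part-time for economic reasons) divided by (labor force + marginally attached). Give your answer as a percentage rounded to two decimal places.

Broad underutilization rate ≈ 12.43%.

Labor force = 28,003 + 2,107 = 30,110.
Numerator = 2,107 + 554 + 1,152 = 3,813.
Denominator = 30,110 + 554 = 30,664.
Broad rate = 3,813 / 30,664 = 12.43%.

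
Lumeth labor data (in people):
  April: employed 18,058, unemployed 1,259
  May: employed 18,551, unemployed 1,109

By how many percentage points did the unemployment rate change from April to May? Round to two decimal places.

April: labor force = 18,058 + 1,259 = 19,317; u = 1,259/19,317 = 6.52%.
May: labor force = 18,551 + 1,109 = 19,660; u = 1,109/19,660 = 5.64%.
Change = 5.64% − 6.52% = −0.88 pp.

The unemployment rate changed by −0.88 percentage points.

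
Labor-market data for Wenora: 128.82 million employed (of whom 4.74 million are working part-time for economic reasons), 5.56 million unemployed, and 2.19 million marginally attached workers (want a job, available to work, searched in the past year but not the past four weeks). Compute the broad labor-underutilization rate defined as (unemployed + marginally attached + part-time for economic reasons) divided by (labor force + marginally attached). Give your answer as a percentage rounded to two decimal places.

Labor force = 128.82 + 5.56 = 134.38 million.
Numerator = 5.56 + 2.19 + 4.74 = 12.49 million.
Denominator = 134.38 + 2.19 = 136.57 million.
Broad rate = 12.49 / 136.57 = 9.15%.

Broad underutilization rate ≈ 9.15%.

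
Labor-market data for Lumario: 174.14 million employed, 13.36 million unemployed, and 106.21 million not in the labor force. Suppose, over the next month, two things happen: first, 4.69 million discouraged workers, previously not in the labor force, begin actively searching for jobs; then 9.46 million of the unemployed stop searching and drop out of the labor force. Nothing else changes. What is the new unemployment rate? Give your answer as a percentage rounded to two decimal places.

Initially, labor force = 174.14 + 13.36 = 187.50 million, so u = 13.36/187.50 = 7.13%.
After the first change, unemployed and labor force both rise by 4.69 → E = 174.14, U = 18.05, labor force = 192.19 million.
After the second change, unemployed and labor force both fall by 9.46 → E = 174.14, U = 8.59, labor force = 182.73 million.
New unemployment rate = 8.59 / 182.73 = 4.70%.

New unemployment rate ≈ 4.70%.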